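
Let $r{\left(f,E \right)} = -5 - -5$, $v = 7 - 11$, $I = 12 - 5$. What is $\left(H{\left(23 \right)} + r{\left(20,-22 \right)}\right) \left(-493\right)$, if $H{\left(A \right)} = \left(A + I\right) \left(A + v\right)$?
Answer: $-281010$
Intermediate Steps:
$I = 7$
$v = -4$
$H{\left(A \right)} = \left(-4 + A\right) \left(7 + A\right)$ ($H{\left(A \right)} = \left(A + 7\right) \left(A - 4\right) = \left(7 + A\right) \left(-4 + A\right) = \left(-4 + A\right) \left(7 + A\right)$)
$r{\left(f,E \right)} = 0$ ($r{\left(f,E \right)} = -5 + 5 = 0$)
$\left(H{\left(23 \right)} + r{\left(20,-22 \right)}\right) \left(-493\right) = \left(\left(-28 + 23^{2} + 3 \cdot 23\right) + 0\right) \left(-493\right) = \left(\left(-28 + 529 + 69\right) + 0\right) \left(-493\right) = \left(570 + 0\right) \left(-493\right) = 570 \left(-493\right) = -281010$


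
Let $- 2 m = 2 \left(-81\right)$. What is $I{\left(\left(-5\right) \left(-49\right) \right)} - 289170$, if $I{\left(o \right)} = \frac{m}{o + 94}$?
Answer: $- \frac{32676183}{113} \approx -2.8917 \cdot 10^{5}$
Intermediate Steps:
$m = 81$ ($m = - \frac{2 \left(-81\right)}{2} = \left(- \frac{1}{2}\right) \left(-162\right) = 81$)
$I{\left(o \right)} = \frac{81}{94 + o}$ ($I{\left(o \right)} = \frac{81}{o + 94} = \frac{81}{94 + o}$)
$I{\left(\left(-5\right) \left(-49\right) \right)} - 289170 = \frac{81}{94 - -245} - 289170 = \frac{81}{94 + 245} - 289170 = \frac{81}{339} - 289170 = 81 \cdot \frac{1}{339} - 289170 = \frac{27}{113} - 289170 = - \frac{32676183}{113}$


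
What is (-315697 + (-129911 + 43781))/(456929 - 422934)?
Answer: -401827/33995 ≈ -11.820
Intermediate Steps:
(-315697 + (-129911 + 43781))/(456929 - 422934) = (-315697 - 86130)/33995 = -401827*1/33995 = -401827/33995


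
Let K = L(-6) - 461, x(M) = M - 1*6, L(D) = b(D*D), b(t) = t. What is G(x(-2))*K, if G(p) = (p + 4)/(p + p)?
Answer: -425/4 ≈ -106.25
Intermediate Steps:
L(D) = D**2 (L(D) = D*D = D**2)
x(M) = -6 + M (x(M) = M - 6 = -6 + M)
K = -425 (K = (-6)**2 - 461 = 36 - 461 = -425)
G(p) = (4 + p)/(2*p) (G(p) = (4 + p)/((2*p)) = (4 + p)*(1/(2*p)) = (4 + p)/(2*p))
G(x(-2))*K = ((4 + (-6 - 2))/(2*(-6 - 2)))*(-425) = ((1/2)*(4 - 8)/(-8))*(-425) = ((1/2)*(-1/8)*(-4))*(-425) = (1/4)*(-425) = -425/4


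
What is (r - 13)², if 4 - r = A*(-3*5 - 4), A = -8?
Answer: 25921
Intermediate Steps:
r = -148 (r = 4 - (-8)*(-3*5 - 4) = 4 - (-8)*(-15 - 4) = 4 - (-8)*(-19) = 4 - 1*152 = 4 - 152 = -148)
(r - 13)² = (-148 - 13)² = (-161)² = 25921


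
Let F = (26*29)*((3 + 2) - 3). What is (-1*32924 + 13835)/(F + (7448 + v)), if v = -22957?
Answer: 6363/4667 ≈ 1.3634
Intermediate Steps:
F = 1508 (F = 754*(5 - 3) = 754*2 = 1508)
(-1*32924 + 13835)/(F + (7448 + v)) = (-1*32924 + 13835)/(1508 + (7448 - 22957)) = (-32924 + 13835)/(1508 - 15509) = -19089/(-14001) = -19089*(-1/14001) = 6363/4667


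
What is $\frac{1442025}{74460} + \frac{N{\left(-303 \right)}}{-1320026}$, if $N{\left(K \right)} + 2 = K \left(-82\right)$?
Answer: $\frac{3728746291}{192723796} \approx 19.348$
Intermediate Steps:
$N{\left(K \right)} = -2 - 82 K$ ($N{\left(K \right)} = -2 + K \left(-82\right) = -2 - 82 K$)
$\frac{1442025}{74460} + \frac{N{\left(-303 \right)}}{-1320026} = \frac{1442025}{74460} + \frac{-2 - -24846}{-1320026} = 1442025 \cdot \frac{1}{74460} + \left(-2 + 24846\right) \left(- \frac{1}{1320026}\right) = \frac{5655}{292} + 24844 \left(- \frac{1}{1320026}\right) = \frac{5655}{292} - \frac{12422}{660013} = \frac{3728746291}{192723796}$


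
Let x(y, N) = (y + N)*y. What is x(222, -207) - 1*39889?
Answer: -36559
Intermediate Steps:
x(y, N) = y*(N + y) (x(y, N) = (N + y)*y = y*(N + y))
x(222, -207) - 1*39889 = 222*(-207 + 222) - 1*39889 = 222*15 - 39889 = 3330 - 39889 = -36559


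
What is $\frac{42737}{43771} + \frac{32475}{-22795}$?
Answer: $- \frac{89454662}{199551989} \approx -0.44828$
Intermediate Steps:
$\frac{42737}{43771} + \frac{32475}{-22795} = 42737 \cdot \frac{1}{43771} + 32475 \left(- \frac{1}{22795}\right) = \frac{42737}{43771} - \frac{6495}{4559} = - \frac{89454662}{199551989}$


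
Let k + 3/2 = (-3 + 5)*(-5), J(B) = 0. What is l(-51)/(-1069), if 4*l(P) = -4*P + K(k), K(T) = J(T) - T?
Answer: -431/8552 ≈ -0.050398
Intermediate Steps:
k = -23/2 (k = -3/2 + (-3 + 5)*(-5) = -3/2 + 2*(-5) = -3/2 - 10 = -23/2 ≈ -11.500)
K(T) = -T (K(T) = 0 - T = -T)
l(P) = 23/8 - P (l(P) = (-4*P - 1*(-23/2))/4 = (-4*P + 23/2)/4 = (23/2 - 4*P)/4 = 23/8 - P)
l(-51)/(-1069) = (23/8 - 1*(-51))/(-1069) = (23/8 + 51)*(-1/1069) = (431/8)*(-1/1069) = -431/8552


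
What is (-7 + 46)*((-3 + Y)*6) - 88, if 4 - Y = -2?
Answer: 614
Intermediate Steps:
Y = 6 (Y = 4 - 1*(-2) = 4 + 2 = 6)
(-7 + 46)*((-3 + Y)*6) - 88 = (-7 + 46)*((-3 + 6)*6) - 88 = 39*(3*6) - 88 = 39*18 - 88 = 702 - 88 = 614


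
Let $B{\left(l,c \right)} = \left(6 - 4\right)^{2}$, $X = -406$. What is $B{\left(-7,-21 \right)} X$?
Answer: $-1624$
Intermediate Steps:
$B{\left(l,c \right)} = 4$ ($B{\left(l,c \right)} = 2^{2} = 4$)
$B{\left(-7,-21 \right)} X = 4 \left(-406\right) = -1624$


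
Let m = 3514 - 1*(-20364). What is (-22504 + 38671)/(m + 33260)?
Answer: 5389/19046 ≈ 0.28295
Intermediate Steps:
m = 23878 (m = 3514 + 20364 = 23878)
(-22504 + 38671)/(m + 33260) = (-22504 + 38671)/(23878 + 33260) = 16167/57138 = 16167*(1/57138) = 5389/19046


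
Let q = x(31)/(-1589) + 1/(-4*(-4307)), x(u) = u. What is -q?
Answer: 532479/27375292 ≈ 0.019451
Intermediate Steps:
q = -532479/27375292 (q = 31/(-1589) + 1/(-4*(-4307)) = 31*(-1/1589) - ¼*(-1/4307) = -31/1589 + 1/17228 = -532479/27375292 ≈ -0.019451)
-q = -1*(-532479/27375292) = 532479/27375292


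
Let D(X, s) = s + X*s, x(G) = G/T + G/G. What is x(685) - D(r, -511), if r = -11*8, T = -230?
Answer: -2045113/46 ≈ -44459.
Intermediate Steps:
r = -88
x(G) = 1 - G/230 (x(G) = G/(-230) + G/G = G*(-1/230) + 1 = -G/230 + 1 = 1 - G/230)
x(685) - D(r, -511) = (1 - 1/230*685) - (-511)*(1 - 88) = (1 - 137/46) - (-511)*(-87) = -91/46 - 1*44457 = -91/46 - 44457 = -2045113/46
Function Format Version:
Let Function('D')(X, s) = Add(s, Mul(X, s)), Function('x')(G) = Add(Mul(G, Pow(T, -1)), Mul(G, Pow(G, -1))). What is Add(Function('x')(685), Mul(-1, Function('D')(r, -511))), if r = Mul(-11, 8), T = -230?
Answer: Rational(-2045113, 46) ≈ -44459.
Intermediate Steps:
r = -88
Function('x')(G) = Add(1, Mul(Rational(-1, 230), G)) (Function('x')(G) = Add(Mul(G, Pow(-230, -1)), Mul(G, Pow(G, -1))) = Add(Mul(G, Rational(-1, 230)), 1) = Add(Mul(Rational(-1, 230), G), 1) = Add(1, Mul(Rational(-1, 230), G)))
Add(Function('x')(685), Mul(-1, Function('D')(r, -511))) = Add(Add(1, Mul(Rational(-1, 230), 685)), Mul(-1, Mul(-511, Add(1, -88)))) = Add(Add(1, Rational(-137, 46)), Mul(-1, Mul(-511, -87))) = Add(Rational(-91, 46), Mul(-1, 44457)) = Add(Rational(-91, 46), -44457) = Rational(-2045113, 46)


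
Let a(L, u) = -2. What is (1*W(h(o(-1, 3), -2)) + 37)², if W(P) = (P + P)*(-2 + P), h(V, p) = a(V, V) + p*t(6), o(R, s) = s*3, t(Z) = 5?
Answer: 139129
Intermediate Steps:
o(R, s) = 3*s
h(V, p) = -2 + 5*p (h(V, p) = -2 + p*5 = -2 + 5*p)
W(P) = 2*P*(-2 + P) (W(P) = (2*P)*(-2 + P) = 2*P*(-2 + P))
(1*W(h(o(-1, 3), -2)) + 37)² = (1*(2*(-2 + 5*(-2))*(-2 + (-2 + 5*(-2)))) + 37)² = (1*(2*(-2 - 10)*(-2 + (-2 - 10))) + 37)² = (1*(2*(-12)*(-2 - 12)) + 37)² = (1*(2*(-12)*(-14)) + 37)² = (1*336 + 37)² = (336 + 37)² = 373² = 139129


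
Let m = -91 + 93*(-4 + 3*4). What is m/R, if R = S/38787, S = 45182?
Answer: 25327911/45182 ≈ 560.58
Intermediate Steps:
R = 45182/38787 ≈ 1.1649
m = 653 (m = -91 + 93*(-4 + 12) = -91 + 93*8 = -91 + 744 = 653)
m/R = 653/(45182/38787) = 653*(38787/45182) = 25327911/45182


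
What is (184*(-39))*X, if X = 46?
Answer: -330096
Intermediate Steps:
(184*(-39))*X = (184*(-39))*46 = -7176*46 = -330096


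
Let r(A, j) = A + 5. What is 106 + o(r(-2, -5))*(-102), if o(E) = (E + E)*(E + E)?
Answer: -3566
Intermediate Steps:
r(A, j) = 5 + A
o(E) = 4*E² (o(E) = (2*E)*(2*E) = 4*E²)
106 + o(r(-2, -5))*(-102) = 106 + (4*(5 - 2)²)*(-102) = 106 + (4*3²)*(-102) = 106 + (4*9)*(-102) = 106 + 36*(-102) = 106 - 3672 = -3566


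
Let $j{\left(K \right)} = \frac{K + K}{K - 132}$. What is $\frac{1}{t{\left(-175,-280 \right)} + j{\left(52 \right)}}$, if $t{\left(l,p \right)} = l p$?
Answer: $\frac{10}{489987} \approx 2.0409 \cdot 10^{-5}$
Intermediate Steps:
$j{\left(K \right)} = \frac{2 K}{-132 + K}$
$\frac{1}{t{\left(-175,-280 \right)} + j{\left(52 \right)}} = \frac{1}{\left(-175\right) \left(-280\right) + 2 \cdot 52 \frac{1}{-132 + 52}} = \frac{1}{49000 + 2 \cdot 52 \frac{1}{-80}} = \frac{1}{49000 + 2 \cdot 52 \left(- \frac{1}{80}\right)} = \frac{1}{49000 - \frac{13}{10}} = \frac{1}{\frac{489987}{10}} = \frac{10}{489987}$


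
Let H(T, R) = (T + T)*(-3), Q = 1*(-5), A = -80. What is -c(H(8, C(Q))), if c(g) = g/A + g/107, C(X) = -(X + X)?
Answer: -81/535 ≈ -0.15140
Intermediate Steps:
Q = -5
C(X) = -2*X
H(T, R) = -6*T (H(T, R) = (2*T)*(-3) = -6*T)
c(g) = -27*g/8560 (c(g) = g/(-80) + g/107 = g*(-1/80) + g*(1/107) = -g/80 + g/107 = -27*g/8560)
-c(H(8, C(Q))) = -(-27)*(-6*8)/8560 = -(-27)*(-48)/8560 = -1*81/535 = -81/535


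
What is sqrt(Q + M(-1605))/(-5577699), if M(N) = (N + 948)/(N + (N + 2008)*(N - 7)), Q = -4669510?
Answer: -I*sqrt(1980408486478764973)/3632426274459 ≈ -0.00038742*I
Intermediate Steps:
M(N) = (948 + N)/(N + (-7 + N)*(2008 + N)) (M(N) = (948 + N)/(N + (2008 + N)*(-7 + N)) = (948 + N)/(N + (-7 + N)*(2008 + N)))
sqrt(Q + M(-1605))/(-5577699) = sqrt(-4669510 + (948 - 1605)/(-14056 + (-1605)**2 + 2002*(-1605)))/(-5577699) = sqrt(-4669510 - 657/(-14056 + 2576025 - 3213210))*(-1/5577699) = sqrt(-4669510 - 657/(-651241))*(-1/5577699) = sqrt(-4669510 - 1/651241*(-657))*(-1/5577699) = sqrt(-4669510 + 657/651241)*(-1/5577699) = sqrt(-3040976361253/651241)*(-1/5577699) = (I*sqrt(1980408486478764973)/651241)*(-1/5577699) = -I*sqrt(1980408486478764973)/3632426274459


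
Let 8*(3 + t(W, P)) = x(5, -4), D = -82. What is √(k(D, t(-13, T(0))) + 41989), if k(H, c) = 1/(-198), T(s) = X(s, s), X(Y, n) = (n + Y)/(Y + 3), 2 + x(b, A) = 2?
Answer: √182904062/66 ≈ 204.91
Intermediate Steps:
x(b, A) = 0 (x(b, A) = -2 + 2 = 0)
X(Y, n) = (Y + n)/(3 + Y)
T(s) = 2*s/(3 + s) (T(s) = (s + s)/(3 + s) = (2*s)/(3 + s) = 2*s/(3 + s))
t(W, P) = -3 (t(W, P) = -3 + (⅛)*0 = -3 + 0 = -3)
k(H, c) = -1/198
√(k(D, t(-13, T(0))) + 41989) = √(-1/198 + 41989) = √(8313821/198) = √182904062/66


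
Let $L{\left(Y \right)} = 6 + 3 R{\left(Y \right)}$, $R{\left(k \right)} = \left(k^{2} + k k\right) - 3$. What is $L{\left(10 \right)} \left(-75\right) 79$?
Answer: $-3537225$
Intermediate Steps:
$R{\left(k \right)} = -3 + 2 k^{2}$ ($R{\left(k \right)} = \left(k^{2} + k^{2}\right) - 3 = 2 k^{2} - 3 = -3 + 2 k^{2}$)
$L{\left(Y \right)} = -3 + 6 Y^{2}$ ($L{\left(Y \right)} = 6 + 3 \left(-3 + 2 Y^{2}\right) = 6 + \left(-9 + 6 Y^{2}\right) = -3 + 6 Y^{2}$)
$L{\left(10 \right)} \left(-75\right) 79 = \left(-3 + 6 \cdot 10^{2}\right) \left(-75\right) 79 = \left(-3 + 6 \cdot 100\right) \left(-75\right) 79 = \left(-3 + 600\right) \left(-75\right) 79 = 597 \left(-75\right) 79 = \left(-44775\right) 79 = -3537225$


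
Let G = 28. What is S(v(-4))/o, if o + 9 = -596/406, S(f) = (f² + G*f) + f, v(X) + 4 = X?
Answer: 34104/2125 ≈ 16.049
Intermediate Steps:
v(X) = -4 + X
S(f) = f² + 29*f (S(f) = (f² + 28*f) + f = f² + 29*f)
o = -2125/203 (o = -9 - 596/406 = -9 - 596*1/406 = -9 - 298/203 = -2125/203 ≈ -10.468)
S(v(-4))/o = ((-4 - 4)*(29 + (-4 - 4)))/(-2125/203) = -8*(29 - 8)*(-203/2125) = -8*21*(-203/2125) = -168*(-203/2125) = 34104/2125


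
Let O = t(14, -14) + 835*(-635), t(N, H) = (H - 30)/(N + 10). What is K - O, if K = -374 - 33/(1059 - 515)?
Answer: 864719725/1632 ≈ 5.2985e+5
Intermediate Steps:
t(N, H) = (-30 + H)/(10 + N)
O = -3181361/6 (O = (-30 - 14)/(10 + 14) + 835*(-635) = -44/24 - 530225 = (1/24)*(-44) - 530225 = -11/6 - 530225 = -3181361/6 ≈ -5.3023e+5)
K = -203489/544 (K = -374 - 33/544 = -203489/544 ≈ -374.06)
K - O = -203489/544 - 1*(-3181361/6) = -203489/544 + 3181361/6 = 864719725/1632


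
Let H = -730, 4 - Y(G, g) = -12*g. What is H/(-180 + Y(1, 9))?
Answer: 365/34 ≈ 10.735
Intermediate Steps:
Y(G, g) = 4 + 12*g (Y(G, g) = 4 - (-12)*g = 4 + 12*g)
H/(-180 + Y(1, 9)) = -730/(-180 + (4 + 12*9)) = -730/(-180 + (4 + 108)) = -730/(-180 + 112) = -730/(-68) = -730*(-1/68) = 365/34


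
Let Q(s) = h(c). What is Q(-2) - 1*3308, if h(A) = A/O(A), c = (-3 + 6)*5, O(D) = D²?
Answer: -49619/15 ≈ -3307.9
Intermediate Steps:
c = 15 (c = 3*5 = 15)
h(A) = 1/A (h(A) = A/(A²) = A/A² = 1/A)
Q(s) = 1/15
Q(-2) - 1*3308 = 1/15 - 1*3308 = 1/15 - 3308 = -49619/15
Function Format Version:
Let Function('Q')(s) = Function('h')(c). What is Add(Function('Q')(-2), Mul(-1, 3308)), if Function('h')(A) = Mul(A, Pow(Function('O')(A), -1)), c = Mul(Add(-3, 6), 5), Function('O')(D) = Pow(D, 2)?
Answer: Rational(-49619, 15) ≈ -3307.9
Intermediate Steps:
c = 15 (c = Mul(3, 5) = 15)
Function('h')(A) = Pow(A, -1) (Function('h')(A) = Mul(A, Pow(Pow(A, 2), -1)) = Mul(A, Pow(A, -2)) = Pow(A, -1))
Function('Q')(s) = Rational(1, 15) (Function('Q')(s) = Pow(15, -1) = Rational(1, 15))
Add(Function('Q')(-2), Mul(-1, 3308)) = Add(Rational(1, 15), Mul(-1, 3308)) = Add(Rational(1, 15), -3308) = Rational(-49619, 15)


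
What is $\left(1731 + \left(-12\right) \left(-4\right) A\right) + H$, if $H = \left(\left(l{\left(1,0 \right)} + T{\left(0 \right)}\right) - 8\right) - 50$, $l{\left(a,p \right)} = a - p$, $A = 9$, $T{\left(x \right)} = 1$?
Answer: $2107$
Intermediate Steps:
$H = -56$ ($H = \left(\left(\left(1 - 0\right) + 1\right) - 8\right) - 50 = \left(\left(\left(1 + 0\right) + 1\right) - 8\right) - 50 = \left(\left(1 + 1\right) - 8\right) - 50 = \left(2 - 8\right) - 50 = -6 - 50 = -56$)
$\left(1731 + \left(-12\right) \left(-4\right) A\right) + H = \left(1731 + \left(-12\right) \left(-4\right) 9\right) - 56 = \left(1731 + 48 \cdot 9\right) - 56 = \left(1731 + 432\right) - 56 = 2163 - 56 = 2107$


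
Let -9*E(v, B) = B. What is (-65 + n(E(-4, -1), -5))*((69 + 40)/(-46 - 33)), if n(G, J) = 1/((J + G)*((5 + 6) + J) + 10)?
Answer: 411257/4582 ≈ 89.755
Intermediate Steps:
E(v, B) = -B/9
n(G, J) = 1/(10 + (11 + J)*(G + J)) (n(G, J) = 1/((G + J)*(11 + J) + 10) = 1/((11 + J)*(G + J) + 10) = 1/(10 + (11 + J)*(G + J)))
(-65 + n(E(-4, -1), -5))*((69 + 40)/(-46 - 33)) = (-65 + 1/(10 + (-5)**2 + 11*(-1/9*(-1)) + 11*(-5) - 1/9*(-1)*(-5)))*((69 + 40)/(-46 - 33)) = (-65 + 1/(10 + 25 + 11*(1/9) - 55 + (1/9)*(-5)))*(109/(-79)) = (-65 + 1/(10 + 25 + 11/9 - 55 - 5/9))*(109*(-1/79)) = (-65 + 1/(-58/3))*(-109/79) = (-65 - 3/58)*(-109/79) = -3773/58*(-109/79) = 411257/4582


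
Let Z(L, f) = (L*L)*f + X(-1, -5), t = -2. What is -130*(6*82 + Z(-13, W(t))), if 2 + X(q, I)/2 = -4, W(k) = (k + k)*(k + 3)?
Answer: 25480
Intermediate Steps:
W(k) = 2*k*(3 + k) (W(k) = (2*k)*(3 + k) = 2*k*(3 + k))
X(q, I) = -12 (X(q, I) = -4 + 2*(-4) = -4 - 8 = -12)
Z(L, f) = -12 + f*L**2 (Z(L, f) = (L*L)*f - 12 = L**2*f - 12 = f*L**2 - 12 = -12 + f*L**2)
-130*(6*82 + Z(-13, W(t))) = -130*(6*82 + (-12 + (2*(-2)*(3 - 2))*(-13)**2)) = -130*(492 + (-12 + (2*(-2)*1)*169)) = -130*(492 + (-12 - 4*169)) = -130*(492 + (-12 - 676)) = -130*(492 - 688) = -130*(-196) = 25480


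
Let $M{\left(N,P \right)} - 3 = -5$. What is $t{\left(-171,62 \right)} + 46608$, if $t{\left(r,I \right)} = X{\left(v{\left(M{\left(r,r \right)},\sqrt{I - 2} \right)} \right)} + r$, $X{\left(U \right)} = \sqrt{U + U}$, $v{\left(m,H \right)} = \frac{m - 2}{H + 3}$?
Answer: $46437 + \frac{2 i \sqrt{2}}{\sqrt{3 + 2 \sqrt{15}}} \approx 46437.0 + 0.86282 i$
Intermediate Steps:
$M{\left(N,P \right)} = -2$ ($M{\left(N,P \right)} = 3 - 5 = -2$)
$v{\left(m,H \right)} = \frac{-2 + m}{3 + H}$
$X{\left(U \right)} = \sqrt{2} \sqrt{U}$ ($X{\left(U \right)} = \sqrt{2 U} = \sqrt{2} \sqrt{U}$)
$t{\left(r,I \right)} = r + 2 \sqrt{2} \sqrt{- \frac{1}{3 + \sqrt{-2 + I}}}$ ($t{\left(r,I \right)} = \sqrt{2} \sqrt{\frac{-2 - 2}{3 + \sqrt{I - 2}}} + r = \sqrt{2} \sqrt{\frac{1}{3 + \sqrt{-2 + I}} \left(-4\right)} + r = \sqrt{2} \sqrt{- \frac{4}{3 + \sqrt{-2 + I}}} + r = \sqrt{2} \cdot 2 \sqrt{- \frac{1}{3 + \sqrt{-2 + I}}} + r = 2 \sqrt{2} \sqrt{- \frac{1}{3 + \sqrt{-2 + I}}} + r = r + 2 \sqrt{2} \sqrt{- \frac{1}{3 + \sqrt{-2 + I}}}$)
$t{\left(-171,62 \right)} + 46608 = \left(-171 + 2 \sqrt{2} \sqrt{- \frac{1}{3 + \sqrt{-2 + 62}}}\right) + 46608 = \left(-171 + 2 \sqrt{2} \sqrt{- \frac{1}{3 + \sqrt{60}}}\right) + 46608 = \left(-171 + 2 \sqrt{2} \sqrt{- \frac{1}{3 + 2 \sqrt{15}}}\right) + 46608 = \left(-171 + 2 \sqrt{2} \frac{i}{\sqrt{3 + 2 \sqrt{15}}}\right) + 46608 = \left(-171 + \frac{2 i \sqrt{2}}{\sqrt{3 + 2 \sqrt{15}}}\right) + 46608 = 46437 + \frac{2 i \sqrt{2}}{\sqrt{3 + 2 \sqrt{15}}}$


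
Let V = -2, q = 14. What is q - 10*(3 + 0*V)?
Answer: -16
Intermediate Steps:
q - 10*(3 + 0*V) = 14 - 10*(3 + 0*(-2)) = 14 - 10*(3 + 0) = 14 - 10*3 = 14 - 30 = -16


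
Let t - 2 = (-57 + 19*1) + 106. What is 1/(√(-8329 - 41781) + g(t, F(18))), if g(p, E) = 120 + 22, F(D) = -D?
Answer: 71/35137 - I*√50110/70274 ≈ 0.0020207 - 0.0031854*I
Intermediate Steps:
t = 70 (t = 2 + ((-57 + 19*1) + 106) = 2 + ((-57 + 19) + 106) = 2 + (-38 + 106) = 2 + 68 = 70)
g(p, E) = 142
1/(√(-8329 - 41781) + g(t, F(18))) = 1/(√(-8329 - 41781) + 142) = 1/(√(-50110) + 142) = 1/(I*√50110 + 142) = 1/(142 + I*√50110)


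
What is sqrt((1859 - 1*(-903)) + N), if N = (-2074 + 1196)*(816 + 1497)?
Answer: 2*I*sqrt(507013) ≈ 1424.1*I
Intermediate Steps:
N = -2030814 (N = -878*2313 = -2030814)
sqrt((1859 - 1*(-903)) + N) = sqrt((1859 - 1*(-903)) - 2030814) = sqrt((1859 + 903) - 2030814) = sqrt(2762 - 2030814) = sqrt(-2028052) = 2*I*sqrt(507013)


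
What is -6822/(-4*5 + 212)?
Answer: -1137/32 ≈ -35.531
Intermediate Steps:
-6822/(-4*5 + 212) = -6822/(-20 + 212) = -6822/192 = -6822*1/192 = -1137/32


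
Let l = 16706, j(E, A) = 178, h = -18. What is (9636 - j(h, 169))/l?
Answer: 4729/8353 ≈ 0.56614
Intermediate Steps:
(9636 - j(h, 169))/l = (9636 - 1*178)/16706 = (9636 - 178)*(1/16706) = 9458*(1/16706) = 4729/8353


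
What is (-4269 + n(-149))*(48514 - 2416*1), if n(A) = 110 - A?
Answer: -184852980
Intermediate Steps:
(-4269 + n(-149))*(48514 - 2416*1) = (-4269 + (110 - 1*(-149)))*(48514 - 2416*1) = (-4269 + (110 + 149))*(48514 - 2416) = (-4269 + 259)*46098 = -4010*46098 = -184852980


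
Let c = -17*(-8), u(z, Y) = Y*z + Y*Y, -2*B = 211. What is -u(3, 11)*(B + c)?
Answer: -4697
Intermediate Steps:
B = -211/2 (B = -1/2*211 = -211/2 ≈ -105.50)
u(z, Y) = Y**2 + Y*z (u(z, Y) = Y*z + Y**2 = Y**2 + Y*z)
c = 136
-u(3, 11)*(B + c) = -11*(11 + 3)*(-211/2 + 136) = -11*14*61/2 = -154*61/2 = -1*4697 = -4697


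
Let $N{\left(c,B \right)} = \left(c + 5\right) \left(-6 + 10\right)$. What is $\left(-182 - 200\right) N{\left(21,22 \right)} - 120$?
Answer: $-39848$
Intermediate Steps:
$N{\left(c,B \right)} = 20 + 4 c$ ($N{\left(c,B \right)} = \left(5 + c\right) 4 = 20 + 4 c$)
$\left(-182 - 200\right) N{\left(21,22 \right)} - 120 = \left(-182 - 200\right) \left(20 + 4 \cdot 21\right) - 120 = - 382 \left(20 + 84\right) - 120 = \left(-382\right) 104 - 120 = -39728 - 120 = -39848$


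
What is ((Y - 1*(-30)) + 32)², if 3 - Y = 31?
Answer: 1156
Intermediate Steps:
Y = -28 (Y = 3 - 1*31 = 3 - 31 = -28)
((Y - 1*(-30)) + 32)² = ((-28 - 1*(-30)) + 32)² = ((-28 + 30) + 32)² = (2 + 32)² = 34² = 1156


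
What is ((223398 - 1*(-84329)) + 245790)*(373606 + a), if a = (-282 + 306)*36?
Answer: 207275510990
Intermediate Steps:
a = 864 (a = 24*36 = 864)
((223398 - 1*(-84329)) + 245790)*(373606 + a) = ((223398 - 1*(-84329)) + 245790)*(373606 + 864) = ((223398 + 84329) + 245790)*374470 = (307727 + 245790)*374470 = 553517*374470 = 207275510990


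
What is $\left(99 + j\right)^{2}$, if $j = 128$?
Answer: $51529$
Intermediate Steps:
$\left(99 + j\right)^{2} = \left(99 + 128\right)^{2} = 227^{2} = 51529$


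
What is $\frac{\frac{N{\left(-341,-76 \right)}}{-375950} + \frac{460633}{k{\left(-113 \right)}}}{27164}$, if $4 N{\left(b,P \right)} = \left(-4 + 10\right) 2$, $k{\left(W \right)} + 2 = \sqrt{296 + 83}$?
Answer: $\frac{13853998063}{153184587000} + \frac{460633 \sqrt{379}}{10186500} \approx 0.97078$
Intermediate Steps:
$k{\left(W \right)} = -2 + \sqrt{379}$ ($k{\left(W \right)} = -2 + \sqrt{296 + 83} = -2 + \sqrt{379}$)
$N{\left(b,P \right)} = 3$ ($N{\left(b,P \right)} = \frac{\left(-4 + 10\right) 2}{4} = \frac{6 \cdot 2}{4} = \frac{1}{4} \cdot 12 = 3$)
$\frac{\frac{N{\left(-341,-76 \right)}}{-375950} + \frac{460633}{k{\left(-113 \right)}}}{27164} = \frac{\frac{3}{-375950} + \frac{460633}{-2 + \sqrt{379}}}{27164} = \left(3 \left(- \frac{1}{375950}\right) + \frac{460633}{-2 + \sqrt{379}}\right) \frac{1}{27164} = \left(- \frac{3}{375950} + \frac{460633}{-2 + \sqrt{379}}\right) \frac{1}{27164} = - \frac{3}{10212305800} + \frac{460633}{27164 \left(-2 + \sqrt{379}\right)}$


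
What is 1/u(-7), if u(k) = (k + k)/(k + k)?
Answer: 1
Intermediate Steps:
u(k) = 1 (u(k) = (2*k)/((2*k)) = (2*k)*(1/(2*k)) = 1)
1/u(-7) = 1/1 = 1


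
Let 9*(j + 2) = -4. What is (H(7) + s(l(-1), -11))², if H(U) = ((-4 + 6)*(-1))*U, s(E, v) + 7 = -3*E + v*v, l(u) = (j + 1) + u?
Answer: 103684/9 ≈ 11520.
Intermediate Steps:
j = -22/9 (j = -2 + (⅑)*(-4) = -2 - 4/9 = -22/9 ≈ -2.4444)
l(u) = -13/9 + u (l(u) = (-22/9 + 1) + u = -13/9 + u)
s(E, v) = -7 + v² - 3*E (s(E, v) = -7 + (-3*E + v*v) = -7 + (-3*E + v²) = -7 + (v² - 3*E) = -7 + v² - 3*E)
H(U) = -2*U (H(U) = (2*(-1))*U = -2*U)
(H(7) + s(l(-1), -11))² = (-2*7 + (-7 + (-11)² - 3*(-13/9 - 1)))² = (-14 + (-7 + 121 - 3*(-22/9)))² = (-14 + (-7 + 121 + 22/3))² = (-14 + 364/3)² = (322/3)² = 103684/9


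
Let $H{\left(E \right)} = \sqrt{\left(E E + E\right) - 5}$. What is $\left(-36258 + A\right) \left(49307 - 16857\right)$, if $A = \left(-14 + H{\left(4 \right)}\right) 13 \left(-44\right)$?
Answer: $-916712500 - 18561400 \sqrt{15} \approx -9.886 \cdot 10^{8}$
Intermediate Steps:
$H{\left(E \right)} = \sqrt{-5 + E + E^{2}}$ ($H{\left(E \right)} = \sqrt{\left(E^{2} + E\right) - 5} = \sqrt{\left(E + E^{2}\right) - 5} = \sqrt{-5 + E + E^{2}}$)
$A = 8008 - 572 \sqrt{15}$ ($A = \left(-14 + \sqrt{-5 + 4 + 4^{2}}\right) 13 \left(-44\right) = \left(-14 + \sqrt{-5 + 4 + 16}\right) 13 \left(-44\right) = \left(-14 + \sqrt{15}\right) 13 \left(-44\right) = \left(-182 + 13 \sqrt{15}\right) \left(-44\right) = 8008 - 572 \sqrt{15} \approx 5792.7$)
$\left(-36258 + A\right) \left(49307 - 16857\right) = \left(-36258 + \left(8008 - 572 \sqrt{15}\right)\right) \left(49307 - 16857\right) = \left(-28250 - 572 \sqrt{15}\right) 32450 = -916712500 - 18561400 \sqrt{15}$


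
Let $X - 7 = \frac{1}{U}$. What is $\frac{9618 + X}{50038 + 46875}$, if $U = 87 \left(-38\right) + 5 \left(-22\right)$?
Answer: $\frac{32878999}{331054808} \approx 0.099316$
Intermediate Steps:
$U = -3416$ ($U = -3306 - 110 = -3416$)
$X = \frac{23911}{3416}$ ($X = 7 + \frac{1}{-3416} = 7 - \frac{1}{3416} = \frac{23911}{3416} \approx 6.9997$)
$\frac{9618 + X}{50038 + 46875} = \frac{9618 + \frac{23911}{3416}}{50038 + 46875} = \frac{32878999}{3416 \cdot 96913} = \frac{32878999}{3416} \cdot \frac{1}{96913} = \frac{32878999}{331054808}$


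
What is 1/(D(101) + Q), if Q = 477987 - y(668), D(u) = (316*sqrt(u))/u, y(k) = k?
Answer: 48209219/23011176104005 - 316*sqrt(101)/23011176104005 ≈ 2.0949e-6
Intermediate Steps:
D(u) = 316/sqrt(u)
Q = 477319 (Q = 477987 - 1*668 = 477987 - 668 = 477319)
1/(D(101) + Q) = 1/(316/sqrt(101) + 477319) = 1/(316*(sqrt(101)/101) + 477319) = 1/(316*sqrt(101)/101 + 477319) = 1/(477319 + 316*sqrt(101)/101)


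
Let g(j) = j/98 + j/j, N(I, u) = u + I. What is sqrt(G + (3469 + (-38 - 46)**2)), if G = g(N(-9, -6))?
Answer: sqrt(2063066)/14 ≈ 102.60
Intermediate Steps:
N(I, u) = I + u
g(j) = 1 + j/98 (g(j) = j*(1/98) + 1 = j/98 + 1 = 1 + j/98)
G = 83/98 (G = 1 + (-9 - 6)/98 = 1 + (1/98)*(-15) = 1 - 15/98 = 83/98 ≈ 0.84694)
sqrt(G + (3469 + (-38 - 46)**2)) = sqrt(83/98 + (3469 + (-38 - 46)**2)) = sqrt(83/98 + (3469 + (-84)**2)) = sqrt(83/98 + (3469 + 7056)) = sqrt(83/98 + 10525) = sqrt(1031533/98) = sqrt(2063066)/14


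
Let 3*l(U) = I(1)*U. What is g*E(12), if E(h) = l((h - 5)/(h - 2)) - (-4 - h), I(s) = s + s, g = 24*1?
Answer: 1976/5 ≈ 395.20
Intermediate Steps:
g = 24
I(s) = 2*s
l(U) = 2*U/3 (l(U) = ((2*1)*U)/3 = (2*U)/3 = 2*U/3)
E(h) = 4 + h + 2*(-5 + h)/(3*(-2 + h)) (E(h) = 2*((h - 5)/(h - 2))/3 - (-4 - h) = 2*((-5 + h)/(-2 + h))/3 + (4 + h) = 2*(-5 + h)/(3*(-2 + h)) + (4 + h) = 4 + h + 2*(-5 + h)/(3*(-2 + h)))
g*E(12) = 24*((-34 + 3*12² + 8*12)/(3*(-2 + 12))) = 24*((⅓)*(-34 + 3*144 + 96)/10) = 24*((⅓)*(⅒)*(-34 + 432 + 96)) = 24*((⅓)*(⅒)*494) = 24*(247/15) = 1976/5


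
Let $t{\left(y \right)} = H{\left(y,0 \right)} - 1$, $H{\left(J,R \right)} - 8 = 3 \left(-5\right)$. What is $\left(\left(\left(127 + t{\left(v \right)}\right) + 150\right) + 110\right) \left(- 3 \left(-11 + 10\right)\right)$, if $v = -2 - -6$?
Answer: $1137$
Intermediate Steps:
$v = 4$ ($v = -2 + 6 = 4$)
$H{\left(J,R \right)} = -7$ ($H{\left(J,R \right)} = 8 + 3 \left(-5\right) = 8 - 15 = -7$)
$t{\left(y \right)} = -8$ ($t{\left(y \right)} = -7 - 1 = -8$)
$\left(\left(\left(127 + t{\left(v \right)}\right) + 150\right) + 110\right) \left(- 3 \left(-11 + 10\right)\right) = \left(\left(\left(127 - 8\right) + 150\right) + 110\right) \left(- 3 \left(-11 + 10\right)\right) = \left(\left(119 + 150\right) + 110\right) \left(\left(-3\right) \left(-1\right)\right) = \left(269 + 110\right) 3 = 379 \cdot 3 = 1137$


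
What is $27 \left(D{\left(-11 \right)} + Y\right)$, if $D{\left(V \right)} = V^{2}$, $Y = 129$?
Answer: $6750$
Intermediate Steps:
$27 \left(D{\left(-11 \right)} + Y\right) = 27 \left(\left(-11\right)^{2} + 129\right) = 27 \left(121 + 129\right) = 27 \cdot 250 = 6750$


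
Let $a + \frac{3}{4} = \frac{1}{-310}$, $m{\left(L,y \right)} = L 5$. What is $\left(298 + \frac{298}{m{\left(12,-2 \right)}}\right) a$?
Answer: $- \frac{4244563}{18600} \approx -228.2$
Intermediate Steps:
$m{\left(L,y \right)} = 5 L$
$a = - \frac{467}{620}$ ($a = - \frac{3}{4} + \frac{1}{-310} = - \frac{3}{4} - \frac{1}{310} = - \frac{467}{620} \approx -0.75323$)
$\left(298 + \frac{298}{m{\left(12,-2 \right)}}\right) a = \left(298 + \frac{298}{5 \cdot 12}\right) \left(- \frac{467}{620}\right) = \left(298 + \frac{298}{60}\right) \left(- \frac{467}{620}\right) = \left(298 + 298 \cdot \frac{1}{60}\right) \left(- \frac{467}{620}\right) = \left(298 + \frac{149}{30}\right) \left(- \frac{467}{620}\right) = \frac{9089}{30} \left(- \frac{467}{620}\right) = - \frac{4244563}{18600}$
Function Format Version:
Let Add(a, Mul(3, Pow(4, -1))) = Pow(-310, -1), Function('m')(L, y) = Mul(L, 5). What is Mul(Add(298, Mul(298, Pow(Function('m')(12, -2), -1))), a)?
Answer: Rational(-4244563, 18600) ≈ -228.20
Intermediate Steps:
Function('m')(L, y) = Mul(5, L)
a = Rational(-467, 620) (a = Add(Rational(-3, 4), Pow(-310, -1)) = Add(Rational(-3, 4), Rational(-1, 310)) = Rational(-467, 620) ≈ -0.75323)
Mul(Add(298, Mul(298, Pow(Function('m')(12, -2), -1))), a) = Mul(Add(298, Mul(298, Pow(Mul(5, 12), -1))), Rational(-467, 620)) = Mul(Add(298, Mul(298, Pow(60, -1))), Rational(-467, 620)) = Mul(Add(298, Mul(298, Rational(1, 60))), Rational(-467, 620)) = Mul(Add(298, Rational(149, 30)), Rational(-467, 620)) = Mul(Rational(9089, 30), Rational(-467, 620)) = Rational(-4244563, 18600)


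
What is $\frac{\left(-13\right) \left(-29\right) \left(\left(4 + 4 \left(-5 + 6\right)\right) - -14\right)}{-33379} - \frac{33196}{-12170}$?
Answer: $\frac{17363988}{7003835} \approx 2.4792$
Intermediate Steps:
$\frac{\left(-13\right) \left(-29\right) \left(\left(4 + 4 \left(-5 + 6\right)\right) - -14\right)}{-33379} - \frac{33196}{-12170} = 377 \left(\left(4 + 4 \cdot 1\right) + 14\right) \left(- \frac{1}{33379}\right) - - \frac{16598}{6085} = 377 \left(\left(4 + 4\right) + 14\right) \left(- \frac{1}{33379}\right) + \frac{16598}{6085} = 377 \left(8 + 14\right) \left(- \frac{1}{33379}\right) + \frac{16598}{6085} = 377 \cdot 22 \left(- \frac{1}{33379}\right) + \frac{16598}{6085} = 8294 \left(- \frac{1}{33379}\right) + \frac{16598}{6085} = - \frac{286}{1151} + \frac{16598}{6085} = \frac{17363988}{7003835}$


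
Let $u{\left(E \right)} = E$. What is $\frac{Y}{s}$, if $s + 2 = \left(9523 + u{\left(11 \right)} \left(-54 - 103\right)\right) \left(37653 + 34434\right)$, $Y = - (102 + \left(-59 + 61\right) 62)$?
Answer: $- \frac{113}{280995125} \approx -4.0214 \cdot 10^{-7}$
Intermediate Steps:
$Y = -226$ ($Y = - (102 + 2 \cdot 62) = - (102 + 124) = \left(-1\right) 226 = -226$)
$s = 561990250$ ($s = -2 + \left(9523 + 11 \left(-54 - 103\right)\right) \left(37653 + 34434\right) = -2 + \left(9523 + 11 \left(-157\right)\right) 72087 = -2 + \left(9523 - 1727\right) 72087 = -2 + 7796 \cdot 72087 = -2 + 561990252 = 561990250$)
$\frac{Y}{s} = - \frac{226}{561990250} = \left(-226\right) \frac{1}{561990250} = - \frac{113}{280995125}$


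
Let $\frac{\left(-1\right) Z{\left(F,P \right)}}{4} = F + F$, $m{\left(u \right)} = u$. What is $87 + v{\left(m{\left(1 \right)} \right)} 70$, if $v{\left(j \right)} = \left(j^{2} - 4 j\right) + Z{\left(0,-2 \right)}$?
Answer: $-123$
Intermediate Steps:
$Z{\left(F,P \right)} = - 8 F$ ($Z{\left(F,P \right)} = - 4 \left(F + F\right) = - 4 \cdot 2 F = - 8 F$)
$v{\left(j \right)} = j^{2} - 4 j$ ($v{\left(j \right)} = \left(j^{2} - 4 j\right) - 0 = \left(j^{2} - 4 j\right) + 0 = j^{2} - 4 j$)
$87 + v{\left(m{\left(1 \right)} \right)} 70 = 87 + 1 \left(-4 + 1\right) 70 = 87 + 1 \left(-3\right) 70 = 87 - 210 = -123$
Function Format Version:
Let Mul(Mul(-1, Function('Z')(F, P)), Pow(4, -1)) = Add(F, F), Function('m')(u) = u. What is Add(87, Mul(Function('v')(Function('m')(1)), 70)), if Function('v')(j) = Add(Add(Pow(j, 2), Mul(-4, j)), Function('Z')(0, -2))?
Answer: -123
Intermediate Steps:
Function('Z')(F, P) = Mul(-8, F) (Function('Z')(F, P) = Mul(-4, Add(F, F)) = Mul(-4, Mul(2, F)) = Mul(-8, F))
Function('v')(j) = Add(Pow(j, 2), Mul(-4, j)) (Function('v')(j) = Add(Add(Pow(j, 2), Mul(-4, j)), Mul(-8, 0)) = Add(Add(Pow(j, 2), Mul(-4, j)), 0) = Add(Pow(j, 2), Mul(-4, j)))
Add(87, Mul(Function('v')(Function('m')(1)), 70)) = Add(87, Mul(Mul(1, Add(-4, 1)), 70)) = Add(87, Mul(Mul(1, -3), 70)) = Add(87, Mul(-3, 70)) = Add(87, -210) = -123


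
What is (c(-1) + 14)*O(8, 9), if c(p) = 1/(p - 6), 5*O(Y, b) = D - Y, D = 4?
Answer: -388/35 ≈ -11.086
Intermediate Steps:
O(Y, b) = ⅘ - Y/5 (O(Y, b) = (4 - Y)/5 = ⅘ - Y/5)
c(p) = 1/(-6 + p)
(c(-1) + 14)*O(8, 9) = (1/(-6 - 1) + 14)*(⅘ - ⅕*8) = (1/(-7) + 14)*(⅘ - 8/5) = (-⅐ + 14)*(-⅘) = (97/7)*(-⅘) = -388/35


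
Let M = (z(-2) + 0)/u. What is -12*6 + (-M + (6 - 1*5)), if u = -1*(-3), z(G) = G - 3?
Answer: -208/3 ≈ -69.333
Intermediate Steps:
z(G) = -3 + G
u = 3
M = -5/3 (M = ((-3 - 2) + 0)/3 = (-5 + 0)*(⅓) = -5*⅓ = -5/3 ≈ -1.6667)
-12*6 + (-M + (6 - 1*5)) = -12*6 + (-1*(-5/3) + (6 - 1*5)) = -72 + (5/3 + (6 - 5)) = -72 + (5/3 + 1) = -72 + 8/3 = -208/3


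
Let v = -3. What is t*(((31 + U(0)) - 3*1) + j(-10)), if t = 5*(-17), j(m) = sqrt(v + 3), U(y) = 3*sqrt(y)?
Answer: -2380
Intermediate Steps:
j(m) = 0 (j(m) = sqrt(-3 + 3) = sqrt(0) = 0)
t = -85
t*(((31 + U(0)) - 3*1) + j(-10)) = -85*(((31 + 3*sqrt(0)) - 3*1) + 0) = -85*(((31 + 3*0) - 3) + 0) = -85*(((31 + 0) - 3) + 0) = -85*((31 - 3) + 0) = -85*(28 + 0) = -85*28 = -2380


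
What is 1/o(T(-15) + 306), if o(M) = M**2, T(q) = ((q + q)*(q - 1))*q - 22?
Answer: 1/47831056 ≈ 2.0907e-8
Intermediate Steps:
T(q) = -22 + 2*q**2*(-1 + q) (T(q) = ((2*q)*(-1 + q))*q - 22 = (2*q*(-1 + q))*q - 22 = 2*q**2*(-1 + q) - 22 = -22 + 2*q**2*(-1 + q))
1/o(T(-15) + 306) = 1/(((-22 - 2*(-15)**2 + 2*(-15)**3) + 306)**2) = 1/(((-22 - 2*225 + 2*(-3375)) + 306)**2) = 1/(((-22 - 450 - 6750) + 306)**2) = 1/((-7222 + 306)**2) = 1/((-6916)**2) = 1/47831056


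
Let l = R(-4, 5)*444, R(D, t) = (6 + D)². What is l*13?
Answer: 23088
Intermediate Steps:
l = 1776 (l = (6 - 4)²*444 = 2²*444 = 4*444 = 1776)
l*13 = 1776*13 = 23088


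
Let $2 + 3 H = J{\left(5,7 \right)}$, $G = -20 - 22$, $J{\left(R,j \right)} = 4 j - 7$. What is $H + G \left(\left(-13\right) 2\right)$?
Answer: $\frac{3295}{3} \approx 1098.3$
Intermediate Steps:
$J{\left(R,j \right)} = -7 + 4 j$
$G = -42$ ($G = -20 - 22 = -42$)
$H = \frac{19}{3}$ ($H = - \frac{2}{3} + \frac{-7 + 4 \cdot 7}{3} = - \frac{2}{3} + \frac{-7 + 28}{3} = - \frac{2}{3} + \frac{1}{3} \cdot 21 = - \frac{2}{3} + 7 = \frac{19}{3} \approx 6.3333$)
$H + G \left(\left(-13\right) 2\right) = \frac{19}{3} - 42 \left(\left(-13\right) 2\right) = \frac{19}{3} - -1092 = \frac{19}{3} + 1092 = \frac{3295}{3}$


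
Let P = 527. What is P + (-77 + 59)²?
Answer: 851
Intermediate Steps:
P + (-77 + 59)² = 527 + (-77 + 59)² = 527 + (-18)² = 527 + 324 = 851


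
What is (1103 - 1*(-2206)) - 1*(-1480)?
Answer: 4789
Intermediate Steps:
(1103 - 1*(-2206)) - 1*(-1480) = (1103 + 2206) + 1480 = 3309 + 1480 = 4789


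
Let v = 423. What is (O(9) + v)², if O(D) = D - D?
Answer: 178929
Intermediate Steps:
O(D) = 0
(O(9) + v)² = (0 + 423)² = 423² = 178929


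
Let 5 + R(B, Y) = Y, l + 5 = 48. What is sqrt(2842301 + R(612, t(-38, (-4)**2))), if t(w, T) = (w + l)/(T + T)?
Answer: sqrt(181906954)/8 ≈ 1685.9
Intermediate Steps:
l = 43 (l = -5 + 48 = 43)
t(w, T) = (43 + w)/(2*T) (t(w, T) = (w + 43)/(T + T) = (43 + w)/((2*T)) = (43 + w)*(1/(2*T)) = (43 + w)/(2*T))
R(B, Y) = -5 + Y
sqrt(2842301 + R(612, t(-38, (-4)**2))) = sqrt(2842301 + (-5 + (43 - 38)/(2*((-4)**2)))) = sqrt(2842301 + (-5 + (1/2)*5/16)) = sqrt(2842301 + (-5 + (1/2)*(1/16)*5)) = sqrt(2842301 + (-5 + 5/32)) = sqrt(2842301 - 155/32) = sqrt(90953477/32) = sqrt(181906954)/8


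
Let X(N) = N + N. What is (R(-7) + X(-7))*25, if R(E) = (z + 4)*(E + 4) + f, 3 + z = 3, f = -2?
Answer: -700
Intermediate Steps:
z = 0 (z = -3 + 3 = 0)
X(N) = 2*N
R(E) = 14 + 4*E (R(E) = (0 + 4)*(E + 4) - 2 = 4*(4 + E) - 2 = (16 + 4*E) - 2 = 14 + 4*E)
(R(-7) + X(-7))*25 = ((14 + 4*(-7)) + 2*(-7))*25 = ((14 - 28) - 14)*25 = (-14 - 14)*25 = -28*25 = -700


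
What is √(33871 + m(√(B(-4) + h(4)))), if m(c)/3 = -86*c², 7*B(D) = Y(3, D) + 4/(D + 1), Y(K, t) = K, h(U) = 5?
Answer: 3*√177051/7 ≈ 180.33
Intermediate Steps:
B(D) = 3/7 + 4/(7*(1 + D)) (B(D) = (3 + 4/(D + 1))/7 = (3 + 4/(1 + D))/7 = 3/7 + 4/(7*(1 + D)))
m(c) = -258*c² (m(c) = 3*(-86*c²) = -258*c²)
√(33871 + m(√(B(-4) + h(4)))) = √(33871 - (1290 + 258*(7 + 3*(-4))/(7*(1 - 4)))) = √(33871 - 258*(√((⅐)*(7 - 12)/(-3) + 5))²) = √(33871 - 258*(√((⅐)*(-⅓)*(-5) + 5))²) = √(33871 - 258*(√(5/21 + 5))²) = √(33871 - 258*(√(110/21))²) = √(33871 - 258*(√2310/21)²) = √(33871 - 258*110/21) = √(33871 - 9460/7) = √(227637/7) = 3*√177051/7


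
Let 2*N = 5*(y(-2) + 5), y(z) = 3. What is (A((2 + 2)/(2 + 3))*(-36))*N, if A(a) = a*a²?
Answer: -9216/25 ≈ -368.64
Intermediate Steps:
A(a) = a³
N = 20 (N = (5*(3 + 5))/2 = (5*8)/2 = (½)*40 = 20)
(A((2 + 2)/(2 + 3))*(-36))*N = (((2 + 2)/(2 + 3))³*(-36))*20 = ((4/5)³*(-36))*20 = ((4*(⅕))³*(-36))*20 = ((⅘)³*(-36))*20 = ((64/125)*(-36))*20 = -2304/125*20 = -9216/25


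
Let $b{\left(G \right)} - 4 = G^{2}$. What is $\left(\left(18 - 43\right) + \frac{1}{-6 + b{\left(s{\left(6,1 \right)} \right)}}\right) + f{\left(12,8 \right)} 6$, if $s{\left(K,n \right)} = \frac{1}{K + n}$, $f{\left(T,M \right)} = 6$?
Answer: $\frac{1018}{97} \approx 10.495$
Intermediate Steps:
$b{\left(G \right)} = 4 + G^{2}$
$\left(\left(18 - 43\right) + \frac{1}{-6 + b{\left(s{\left(6,1 \right)} \right)}}\right) + f{\left(12,8 \right)} 6 = \left(\left(18 - 43\right) + \frac{1}{-6 + \left(4 + \left(\frac{1}{6 + 1}\right)^{2}\right)}\right) + 6 \cdot 6 = \left(-25 + \frac{1}{-6 + \left(4 + \left(\frac{1}{7}\right)^{2}\right)}\right) + 36 = \left(-25 + \frac{1}{-6 + \left(4 + \frac{1}{49}\right)}\right) + 36 = \left(-25 + \frac{1}{-6 + \frac{197}{49}}\right) + 36 = \left(-25 + \frac{1}{- \frac{97}{49}}\right) + 36 = \left(-25 - \frac{49}{97}\right) + 36 = - \frac{2474}{97} + 36 = \frac{1018}{97}$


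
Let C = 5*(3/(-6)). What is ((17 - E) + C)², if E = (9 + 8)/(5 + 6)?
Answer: 81225/484 ≈ 167.82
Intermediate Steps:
C = -5/2 (C = 5*(3*(-⅙)) = 5*(-½) = -5/2 ≈ -2.5000)
E = 17/11 ≈ 1.5455
((17 - E) + C)² = ((17 - 1*17/11) - 5/2)² = ((17 - 17/11) - 5/2)² = (170/11 - 5/2)² = (285/22)² = 81225/484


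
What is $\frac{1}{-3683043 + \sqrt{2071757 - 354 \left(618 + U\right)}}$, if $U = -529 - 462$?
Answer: $- \frac{283311}{1043446425850} - \frac{\sqrt{2203799}}{13564803536050} \approx -2.7162 \cdot 10^{-7}$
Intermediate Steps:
$U = -991$ ($U = -529 - 462 = -991$)
$\frac{1}{-3683043 + \sqrt{2071757 - 354 \left(618 + U\right)}} = \frac{1}{-3683043 + \sqrt{2071757 - 354 \left(618 - 991\right)}} = \frac{1}{-3683043 + \sqrt{2071757 - -132042}} = \frac{1}{-3683043 + \sqrt{2071757 + 132042}} = \frac{1}{-3683043 + \sqrt{2203799}}$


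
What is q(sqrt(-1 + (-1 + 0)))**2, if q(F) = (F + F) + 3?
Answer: 1 + 12*I*sqrt(2) ≈ 1.0 + 16.971*I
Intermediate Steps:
q(F) = 3 + 2*F (q(F) = 2*F + 3 = 3 + 2*F)
q(sqrt(-1 + (-1 + 0)))**2 = (3 + 2*sqrt(-1 + (-1 + 0)))**2 = (3 + 2*sqrt(-1 - 1))**2 = (3 + 2*sqrt(-2))**2 = (3 + 2*(I*sqrt(2)))**2 = (3 + 2*I*sqrt(2))**2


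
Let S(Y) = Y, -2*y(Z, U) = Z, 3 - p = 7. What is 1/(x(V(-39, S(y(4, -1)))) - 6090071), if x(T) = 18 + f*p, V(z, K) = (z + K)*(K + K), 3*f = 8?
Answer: -3/18270191 ≈ -1.6420e-7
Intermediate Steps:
p = -4 (p = 3 - 1*7 = 3 - 7 = -4)
y(Z, U) = -Z/2
f = 8/3 (f = (1/3)*8 = 8/3 ≈ 2.6667)
V(z, K) = 2*K*(K + z) (V(z, K) = (K + z)*(2*K) = 2*K*(K + z))
x(T) = 22/3 (x(T) = 18 + (8/3)*(-4) = 18 - 32/3 = 22/3)
1/(x(V(-39, S(y(4, -1)))) - 6090071) = 1/(22/3 - 6090071) = 1/(-18270191/3) = -3/18270191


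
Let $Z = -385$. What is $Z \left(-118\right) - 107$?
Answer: $45323$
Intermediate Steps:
$Z \left(-118\right) - 107 = \left(-385\right) \left(-118\right) - 107 = 45430 - 107 = 45323$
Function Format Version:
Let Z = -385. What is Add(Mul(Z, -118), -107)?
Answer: 45323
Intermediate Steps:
Add(Mul(Z, -118), -107) = Add(Mul(-385, -118), -107) = Add(45430, -107) = 45323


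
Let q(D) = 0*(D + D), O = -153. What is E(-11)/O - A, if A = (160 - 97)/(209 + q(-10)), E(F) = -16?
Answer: -6295/31977 ≈ -0.19686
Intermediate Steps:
q(D) = 0 (q(D) = 0*(2*D) = 0)
A = 63/209 (A = (160 - 97)/(209 + 0) = 63/209 ≈ 0.30144)
E(-11)/O - A = -16/(-153) - 1*63/209 = -16*(-1/153) - 63/209 = 16/153 - 63/209 = -6295/31977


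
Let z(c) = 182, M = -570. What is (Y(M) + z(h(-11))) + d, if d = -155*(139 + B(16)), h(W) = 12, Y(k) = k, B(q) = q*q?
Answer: -61613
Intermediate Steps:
B(q) = q**2
d = -61225 (d = -155*(139 + 16**2) = -155*(139 + 256) = -155*395 = -61225)
(Y(M) + z(h(-11))) + d = (-570 + 182) - 61225 = -388 - 61225 = -61613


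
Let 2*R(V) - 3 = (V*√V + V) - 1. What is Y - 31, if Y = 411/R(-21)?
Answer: (-651*√21 + 1411*I)/(-19*I + 21*√21) ≈ -32.623 + 8.2212*I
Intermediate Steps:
R(V) = 1 + V/2 + V^(3/2)/2 (R(V) = 3/2 + ((V*√V + V) - 1)/2 = 3/2 + ((V^(3/2) + V) - 1)/2 = 3/2 + ((V + V^(3/2)) - 1)/2 = 3/2 + (-1 + V + V^(3/2))/2 = 3/2 + (-½ + V/2 + V^(3/2)/2) = 1 + V/2 + V^(3/2)/2)
Y = 411/(-19/2 - 21*I*√21/2) (Y = 411/(1 + (½)*(-21) + (-21)^(3/2)/2) = 411/(1 - 21/2 + (-21*I*√21)/2) = 411/(1 - 21/2 - 21*I*√21/2) = 411/(-19/2 - 21*I*√21/2) ≈ -1.6232 + 8.2212*I)
Y - 31 = (-7809/4811 + 8631*I*√21/4811) - 31 = -156950/4811 + 8631*I*√21/4811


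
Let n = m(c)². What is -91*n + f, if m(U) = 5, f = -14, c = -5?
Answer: -2289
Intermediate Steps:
n = 25 (n = 5² = 25)
-91*n + f = -91*25 - 14 = -2275 - 14 = -2289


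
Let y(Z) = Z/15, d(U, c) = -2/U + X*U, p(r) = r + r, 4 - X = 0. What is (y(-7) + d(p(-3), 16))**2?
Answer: 131044/225 ≈ 582.42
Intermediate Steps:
X = 4 (X = 4 - 1*0 = 4 + 0 = 4)
p(r) = 2*r
d(U, c) = -2/U + 4*U
y(Z) = Z/15 (y(Z) = Z*(1/15) = Z/15)
(y(-7) + d(p(-3), 16))**2 = ((1/15)*(-7) + (-2/(2*(-3)) + 4*(2*(-3))))**2 = (-7/15 + (-2/(-6) + 4*(-6)))**2 = (-7/15 + (-2*(-1/6) - 24))**2 = (-7/15 + (1/3 - 24))**2 = (-7/15 - 71/3)**2 = (-362/15)**2 = 131044/225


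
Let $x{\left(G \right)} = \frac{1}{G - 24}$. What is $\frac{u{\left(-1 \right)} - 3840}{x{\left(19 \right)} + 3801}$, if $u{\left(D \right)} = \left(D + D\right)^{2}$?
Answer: $- \frac{4795}{4751} \approx -1.0093$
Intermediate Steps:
$u{\left(D \right)} = 4 D^{2}$ ($u{\left(D \right)} = \left(2 D\right)^{2} = 4 D^{2}$)
$x{\left(G \right)} = \frac{1}{-24 + G}$
$\frac{u{\left(-1 \right)} - 3840}{x{\left(19 \right)} + 3801} = \frac{4 \left(-1\right)^{2} - 3840}{\frac{1}{-24 + 19} + 3801} = \frac{4 \cdot 1 - 3840}{\frac{1}{-5} + 3801} = \frac{4 - 3840}{- \frac{1}{5} + 3801} = - \frac{3836}{\frac{19004}{5}} = \left(-3836\right) \frac{5}{19004} = - \frac{4795}{4751}$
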